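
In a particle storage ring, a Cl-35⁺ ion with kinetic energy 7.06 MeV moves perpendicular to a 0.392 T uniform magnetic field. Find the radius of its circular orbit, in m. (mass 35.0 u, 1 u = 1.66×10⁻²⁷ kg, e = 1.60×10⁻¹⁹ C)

Convert the energy: K = 7.06 MeV = 1.13×10^-12 J.
v = √(2K/m) = √(2·1.13×10^-12/5.81×10^-26) = 6.24×10^6 m/s.
r = mv/(qB) = (5.81×10^-26)(6.24×10^6) / [(1×1.60×10^-19)(0.392)] = 5.78 m.

r ≈ 5.78 m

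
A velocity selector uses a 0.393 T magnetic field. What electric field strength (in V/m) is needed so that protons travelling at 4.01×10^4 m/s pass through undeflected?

qE = qvB ⇒ E = vB = (4.01×10^4)(0.393) = 1.58×10^4 V/m.

E ≈ 1.58×10^4 V/m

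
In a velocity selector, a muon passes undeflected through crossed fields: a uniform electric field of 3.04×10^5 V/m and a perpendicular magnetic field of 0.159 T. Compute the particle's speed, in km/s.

For zero net force, qE = qvB, so v = E/B.
v = (3.04×10^5) / (0.159) = 1.91×10^6 m/s.

v ≈ 1910 km/s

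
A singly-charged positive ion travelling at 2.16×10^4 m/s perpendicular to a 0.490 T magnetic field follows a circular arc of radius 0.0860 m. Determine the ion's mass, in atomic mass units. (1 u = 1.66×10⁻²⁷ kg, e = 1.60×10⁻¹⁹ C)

m ≈ 188 u

qvB = mv²/r ⇒ m = qBr/v.
m = (1×1.60×10^-19)(0.490)(0.0860) / (2.16×10^4) = 3.12×10^-25 kg = 188 u.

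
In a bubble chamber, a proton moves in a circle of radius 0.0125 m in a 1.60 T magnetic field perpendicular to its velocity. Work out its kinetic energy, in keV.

K ≈ 19.2 keV

v = qBr/m = (1×1.60×10^-19)(1.60)(0.0125) / (1.67×10^-27) = 1.92×10^6 m/s.
K = ½mv² = 0.5·(1.67×10^-27)·(1.92×10^6)² = 3.07×10^-15 J = 19.2 keV.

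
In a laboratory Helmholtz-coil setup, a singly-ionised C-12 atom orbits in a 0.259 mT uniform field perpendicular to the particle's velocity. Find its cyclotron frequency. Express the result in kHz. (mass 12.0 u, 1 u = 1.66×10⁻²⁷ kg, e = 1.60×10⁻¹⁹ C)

f ≈ 0.331 kHz

f = qB/(2πm) = (1×1.60×10^-19)(2.59×10^-4) / [2π(1.99×10^-26)] = 331 Hz.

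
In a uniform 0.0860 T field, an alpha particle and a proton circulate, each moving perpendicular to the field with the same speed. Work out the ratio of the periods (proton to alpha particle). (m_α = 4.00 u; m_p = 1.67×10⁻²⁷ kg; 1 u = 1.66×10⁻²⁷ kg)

ratio ≈ 0.503

T = 2πm/(qB) is independent of speed, so T₂/T₁ = (m₂/q₂)/(m₁/q₁).
T_{proton}/T_{alpha particle} = (1.67×10^-27/1e) / (6.64×10^-27/2e) = 0.503.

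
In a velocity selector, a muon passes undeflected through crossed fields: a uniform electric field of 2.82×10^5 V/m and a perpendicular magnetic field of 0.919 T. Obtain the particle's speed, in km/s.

v ≈ 307 km/s

For zero net force, qE = qvB, so v = E/B.
v = (2.82×10^5) / (0.919) = 3.07×10^5 m/s.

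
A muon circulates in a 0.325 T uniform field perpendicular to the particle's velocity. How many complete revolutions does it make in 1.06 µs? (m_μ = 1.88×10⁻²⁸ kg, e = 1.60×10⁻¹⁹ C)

N = 46

T = 2πm/(qB) = 2π(1.88×10^-28) / [(1×1.60×10^-19)(0.325)] = 2.2716×10^-8 s.
N = t/T = 1.06×10^-6 / 2.2716×10^-8 ≈ 46.66, so 46 complete revolutions.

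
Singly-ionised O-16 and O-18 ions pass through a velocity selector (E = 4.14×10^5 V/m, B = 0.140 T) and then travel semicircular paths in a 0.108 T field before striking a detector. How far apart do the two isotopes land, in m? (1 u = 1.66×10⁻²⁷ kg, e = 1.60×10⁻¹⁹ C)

Δd ≈ 1.14 m

Both emerge at v = E/B₁ = 2.96×10^6 m/s.
r = mv/(qB₂), so r₁ = 4.545 m and r₂ = 5.113 m, giving Δr = 0.568 m.
After a semicircle each ion lands a diameter 2r from the entry slit, so the separation is 2Δr = 1.14 m.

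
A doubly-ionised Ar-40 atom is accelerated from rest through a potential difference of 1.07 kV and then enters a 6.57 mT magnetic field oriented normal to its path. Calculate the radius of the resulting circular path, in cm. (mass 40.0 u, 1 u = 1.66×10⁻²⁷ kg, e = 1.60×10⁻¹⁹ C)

The kinetic energy gained is K = qV = (2×1.60×10^-19)(1070) = 3.42×10^-16 J.
v = √(2K/m) = 1.02×10^5 m/s.
r = mv/(qB) = (6.64×10^-26)(1.02×10^5) / [(2×1.60×10^-19)(6.57×10^-3)] = 3.21 m.

r ≈ 321 cm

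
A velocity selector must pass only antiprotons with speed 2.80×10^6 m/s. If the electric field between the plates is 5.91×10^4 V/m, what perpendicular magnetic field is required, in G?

B ≈ 211 G

qE = qvB ⇒ B = E/v = (5.91×10^4) / (2.80×10^6) = 0.0211 T.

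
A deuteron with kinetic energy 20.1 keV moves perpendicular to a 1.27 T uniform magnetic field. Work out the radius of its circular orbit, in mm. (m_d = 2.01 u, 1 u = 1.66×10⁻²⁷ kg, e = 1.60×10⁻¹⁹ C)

r ≈ 22.8 mm

Convert the energy: K = 20.1 keV = 3.22×10^-15 J.
v = √(2K/m) = √(2·3.22×10^-15/3.34×10^-27) = 1.39×10^6 m/s.
r = mv/(qB) = (3.34×10^-27)(1.39×10^6) / [(1×1.60×10^-19)(1.27)] = 0.0228 m.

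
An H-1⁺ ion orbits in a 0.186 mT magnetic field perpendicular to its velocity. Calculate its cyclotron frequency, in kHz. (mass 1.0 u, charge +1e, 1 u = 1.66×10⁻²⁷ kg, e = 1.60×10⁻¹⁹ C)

f = qB/(2πm) = (1×1.60×10^-19)(1.86×10^-4) / [2π(1.66×10^-27)] = 2850 Hz.

f ≈ 2.85 kHz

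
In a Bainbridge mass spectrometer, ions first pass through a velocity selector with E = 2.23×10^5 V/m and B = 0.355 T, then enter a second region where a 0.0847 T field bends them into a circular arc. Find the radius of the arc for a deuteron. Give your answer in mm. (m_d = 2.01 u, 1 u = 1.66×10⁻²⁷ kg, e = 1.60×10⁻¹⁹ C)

r ≈ 155 mm

The selector passes v = E/B = 2.23×10^5/0.355 = 6.28×10^5 m/s.
In the deflection region, r = mv/(qB₂) = (3.34×10^-27)(6.28×10^5) / [(1×1.60×10^-19)(0.0847)] = 0.155 m.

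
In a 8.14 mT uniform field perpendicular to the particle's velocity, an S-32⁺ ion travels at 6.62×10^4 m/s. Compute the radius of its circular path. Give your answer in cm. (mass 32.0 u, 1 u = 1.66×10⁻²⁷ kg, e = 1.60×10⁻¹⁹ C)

r ≈ 270 cm

The magnetic force provides the centripetal force: qvB = mv²/r, so r = mv/(qB).
r = (5.31×10^-26 kg)(6.62×10^4 m/s) / [(1×1.60×10^-19 C)(8.14×10^-3 T)] = 2.70 m.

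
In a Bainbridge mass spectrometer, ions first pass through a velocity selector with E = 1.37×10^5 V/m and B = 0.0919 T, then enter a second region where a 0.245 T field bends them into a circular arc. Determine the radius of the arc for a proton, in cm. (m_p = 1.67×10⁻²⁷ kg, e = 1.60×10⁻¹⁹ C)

The selector passes v = E/B = 1.37×10^5/0.0919 = 1.49×10^6 m/s.
In the deflection region, r = mv/(qB₂) = (1.67×10^-27)(1.49×10^6) / [(1×1.60×10^-19)(0.245)] = 0.0635 m.

r ≈ 6.35 cm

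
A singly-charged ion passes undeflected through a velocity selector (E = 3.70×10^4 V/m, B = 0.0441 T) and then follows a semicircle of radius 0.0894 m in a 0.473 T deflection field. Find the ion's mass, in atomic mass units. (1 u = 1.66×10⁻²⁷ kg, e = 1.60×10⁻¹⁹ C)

v = E/B₁ = 8.39×10^5 m/s.
From r = mv/(qB₂), m = qB₂r/v = (1×1.60×10^-19)(0.473)(0.0894) / (8.39×10^5) = 8.06×10^-27 kg.
In atomic mass units: m = 8.06×10^-27 / 1.66×10^-27 = 4.86 u.

m ≈ 4.86 u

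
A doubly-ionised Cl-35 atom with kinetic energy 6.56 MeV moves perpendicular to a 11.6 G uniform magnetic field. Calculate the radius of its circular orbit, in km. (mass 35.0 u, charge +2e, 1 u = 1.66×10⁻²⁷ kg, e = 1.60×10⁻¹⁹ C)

Convert the energy: K = 6.56 MeV = 1.05×10^-12 J.
v = √(2K/m) = √(2·1.05×10^-12/5.81×10^-26) = 6.01×10^6 m/s.
r = mv/(qB) = (5.81×10^-26)(6.01×10^6) / [(2×1.60×10^-19)(1.16×10^-3)] = 941 m.

r ≈ 0.941 km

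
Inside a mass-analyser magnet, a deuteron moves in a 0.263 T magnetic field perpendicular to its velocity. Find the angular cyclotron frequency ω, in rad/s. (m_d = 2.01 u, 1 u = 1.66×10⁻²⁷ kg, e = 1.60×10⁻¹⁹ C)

ω ≈ 1.26×10^7 rad/s

ω = qB/m = (1×1.60×10^-19)(0.263) / (3.34×10^-27) = 1.26×10^7 rad/s.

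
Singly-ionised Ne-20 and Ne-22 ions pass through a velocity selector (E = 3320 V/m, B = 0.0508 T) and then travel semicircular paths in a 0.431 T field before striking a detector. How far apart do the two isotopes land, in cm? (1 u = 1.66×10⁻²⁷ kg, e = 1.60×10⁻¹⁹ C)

Δd ≈ 0.629 cm

Both emerge at v = E/B₁ = 6.54×10^4 m/s.
r = mv/(qB₂), so r₁ = 0.03146 m and r₂ = 0.03461 m, giving Δr = 3.15×10^-3 m.
After a semicircle each ion lands a diameter 2r from the entry slit, so the separation is 2Δr = 6.29×10^-3 m.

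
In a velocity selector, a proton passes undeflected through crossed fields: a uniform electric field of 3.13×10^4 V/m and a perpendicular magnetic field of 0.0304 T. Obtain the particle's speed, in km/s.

For zero net force, qE = qvB, so v = E/B.
v = (3.13×10^4) / (0.0304) = 1.03×10^6 m/s.

v ≈ 1030 km/s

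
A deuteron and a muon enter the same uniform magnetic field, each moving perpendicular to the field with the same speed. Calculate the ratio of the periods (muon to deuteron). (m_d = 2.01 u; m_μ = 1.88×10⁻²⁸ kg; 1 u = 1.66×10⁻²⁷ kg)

T = 2πm/(qB) is independent of speed, so T₂/T₁ = (m₂/q₂)/(m₁/q₁).
T_{muon}/T_{deuteron} = (1.88×10^-28/1e) / (3.34×10^-27/1e) = 0.0563.

ratio ≈ 0.0563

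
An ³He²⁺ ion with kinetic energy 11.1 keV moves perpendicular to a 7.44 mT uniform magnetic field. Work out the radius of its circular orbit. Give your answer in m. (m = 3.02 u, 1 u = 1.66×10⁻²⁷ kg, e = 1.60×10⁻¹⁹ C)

Convert the energy: K = 11.1 keV = 1.78×10^-15 J.
v = √(2K/m) = √(2·1.78×10^-15/5.01×10^-27) = 8.42×10^5 m/s.
r = mv/(qB) = (5.01×10^-27)(8.42×10^5) / [(2×1.60×10^-19)(7.44×10^-3)] = 1.77 m.

r ≈ 1.77 m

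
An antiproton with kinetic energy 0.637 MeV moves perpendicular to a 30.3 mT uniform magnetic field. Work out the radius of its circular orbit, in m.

r ≈ 3.81 m

Convert the energy: K = 0.637 MeV = 1.02×10^-13 J.
v = √(2K/m) = √(2·1.02×10^-13/1.67×10^-27) = 1.10×10^7 m/s.
r = mv/(qB) = (1.67×10^-27)(1.10×10^7) / [(1×1.60×10^-19)(0.0303)] = 3.81 m.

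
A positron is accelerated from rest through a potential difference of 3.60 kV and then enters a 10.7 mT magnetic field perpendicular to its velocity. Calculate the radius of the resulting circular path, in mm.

r ≈ 18.9 mm

The kinetic energy gained is K = qV = (1×1.60×10^-19)(3600) = 5.76×10^-16 J.
v = √(2K/m) = 3.56×10^7 m/s.
r = mv/(qB) = (9.11×10^-31)(3.56×10^7) / [(1×1.60×10^-19)(0.0107)] = 0.0189 m.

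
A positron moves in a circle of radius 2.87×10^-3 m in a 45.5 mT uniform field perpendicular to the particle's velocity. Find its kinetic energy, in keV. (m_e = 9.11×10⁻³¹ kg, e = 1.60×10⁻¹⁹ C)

v = qBr/m = (1×1.60×10^-19)(0.0455)(2.87×10^-3) / (9.11×10^-31) = 2.29×10^7 m/s.
K = ½mv² = 0.5·(9.11×10^-31)·(2.29×10^7)² = 2.40×10^-16 J = 1.50 keV.

K ≈ 1.50 keV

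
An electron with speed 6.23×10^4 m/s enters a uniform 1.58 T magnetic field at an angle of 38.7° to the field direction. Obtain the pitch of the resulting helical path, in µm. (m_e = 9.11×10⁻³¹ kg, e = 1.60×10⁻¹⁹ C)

The velocity component along B is v∥ = v cos38.7° = 4.86×10^4 m/s.
The cyclotron period T = 2πm/(qB) = 2.26×10^-11 s is set by m, q, B alone.
Pitch = v∥·T = (4.86×10^4)(2.26×10^-11) = 1.10×10^-6 m.

pitch ≈ 1.10 µm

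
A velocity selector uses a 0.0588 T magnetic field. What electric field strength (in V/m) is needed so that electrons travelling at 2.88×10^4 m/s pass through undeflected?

qE = qvB ⇒ E = vB = (2.88×10^4)(0.0588) = 1690 V/m.

E ≈ 1690 V/m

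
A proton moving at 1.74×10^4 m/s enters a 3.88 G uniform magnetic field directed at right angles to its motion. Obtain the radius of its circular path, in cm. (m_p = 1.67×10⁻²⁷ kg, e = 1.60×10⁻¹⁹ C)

r ≈ 46.8 cm

The magnetic force provides the centripetal force: qvB = mv²/r, so r = mv/(qB).
r = (1.67×10^-27 kg)(1.74×10^4 m/s) / [(1×1.60×10^-19 C)(3.88×10^-4 T)] = 0.468 m.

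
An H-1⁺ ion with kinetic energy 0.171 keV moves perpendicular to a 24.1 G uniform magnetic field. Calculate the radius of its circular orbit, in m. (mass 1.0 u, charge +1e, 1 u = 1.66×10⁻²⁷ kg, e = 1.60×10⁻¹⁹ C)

r ≈ 0.782 m

Convert the energy: K = 0.171 keV = 2.74×10^-17 J.
v = √(2K/m) = √(2·2.74×10^-17/1.66×10^-27) = 1.82×10^5 m/s.
r = mv/(qB) = (1.66×10^-27)(1.82×10^5) / [(1×1.60×10^-19)(2.41×10^-3)] = 0.782 m.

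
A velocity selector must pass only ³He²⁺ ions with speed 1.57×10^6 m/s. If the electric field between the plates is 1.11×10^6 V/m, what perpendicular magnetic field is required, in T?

B ≈ 0.707 T

qE = qvB ⇒ B = E/v = (1.11×10^6) / (1.57×10^6) = 0.707 T.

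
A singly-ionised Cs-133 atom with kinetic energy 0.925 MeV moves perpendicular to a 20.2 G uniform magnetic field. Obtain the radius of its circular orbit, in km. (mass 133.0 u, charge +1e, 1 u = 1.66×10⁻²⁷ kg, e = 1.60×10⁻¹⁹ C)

r ≈ 0.791 km

Convert the energy: K = 0.925 MeV = 1.48×10^-13 J.
v = √(2K/m) = √(2·1.48×10^-13/2.21×10^-25) = 1.16×10^6 m/s.
r = mv/(qB) = (2.21×10^-25)(1.16×10^6) / [(1×1.60×10^-19)(2.02×10^-3)] = 791 m.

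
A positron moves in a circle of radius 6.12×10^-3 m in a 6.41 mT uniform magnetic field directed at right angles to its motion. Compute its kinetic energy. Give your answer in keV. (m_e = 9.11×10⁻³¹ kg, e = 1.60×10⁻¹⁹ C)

K ≈ 0.135 keV

v = qBr/m = (1×1.60×10^-19)(6.41×10^-3)(6.12×10^-3) / (9.11×10^-31) = 6.89×10^6 m/s.
K = ½mv² = 0.5·(9.11×10^-31)·(6.89×10^6)² = 2.16×10^-17 J = 0.135 keV.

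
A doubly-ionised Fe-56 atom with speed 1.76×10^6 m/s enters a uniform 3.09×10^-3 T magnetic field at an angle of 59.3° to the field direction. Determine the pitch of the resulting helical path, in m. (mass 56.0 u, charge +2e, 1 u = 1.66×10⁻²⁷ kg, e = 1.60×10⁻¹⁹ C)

The velocity component along B is v∥ = v cos59.3° = 8.99×10^5 m/s.
The cyclotron period T = 2πm/(qB) = 5.91×10^-4 s is set by m, q, B alone.
Pitch = v∥·T = (8.99×10^5)(5.91×10^-4) = 531 m.

pitch ≈ 531 m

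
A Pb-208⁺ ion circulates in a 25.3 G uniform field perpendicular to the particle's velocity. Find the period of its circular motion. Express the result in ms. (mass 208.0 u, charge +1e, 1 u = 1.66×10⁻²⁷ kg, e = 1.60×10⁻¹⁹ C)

The cyclotron period is independent of speed: T = 2πm/(qB).
T = 2π(3.45×10^-25) / [(1×1.60×10^-19)(2.53×10^-3)] = 5.36×10^-3 s.

T ≈ 5.36 ms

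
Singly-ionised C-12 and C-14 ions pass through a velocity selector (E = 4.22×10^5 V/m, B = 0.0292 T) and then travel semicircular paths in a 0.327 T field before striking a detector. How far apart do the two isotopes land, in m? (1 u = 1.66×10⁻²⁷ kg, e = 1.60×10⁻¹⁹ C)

Δd ≈ 1.83 m

Both emerge at v = E/B₁ = 1.45×10^7 m/s.
r = mv/(qB₂), so r₁ = 5.502 m and r₂ = 6.419 m, giving Δr = 0.917 m.
After a semicircle each ion lands a diameter 2r from the entry slit, so the separation is 2Δr = 1.83 m.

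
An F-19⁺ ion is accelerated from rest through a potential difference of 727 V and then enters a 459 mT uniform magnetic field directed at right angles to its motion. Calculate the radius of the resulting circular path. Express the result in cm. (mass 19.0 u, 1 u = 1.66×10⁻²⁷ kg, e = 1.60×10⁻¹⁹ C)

r ≈ 3.69 cm

The kinetic energy gained is K = qV = (1×1.60×10^-19)(727) = 1.16×10^-16 J.
v = √(2K/m) = 8.59×10^4 m/s.
r = mv/(qB) = (3.15×10^-26)(8.59×10^4) / [(1×1.60×10^-19)(0.459)] = 0.0369 m.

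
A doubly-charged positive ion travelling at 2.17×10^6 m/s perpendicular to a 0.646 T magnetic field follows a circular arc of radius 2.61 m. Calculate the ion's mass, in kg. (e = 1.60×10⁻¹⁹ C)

m ≈ 2.49×10^-25 kg

qvB = mv²/r ⇒ m = qBr/v.
m = (2×1.60×10^-19)(0.646)(2.61) / (2.17×10^6) = 2.49×10^-25 kg.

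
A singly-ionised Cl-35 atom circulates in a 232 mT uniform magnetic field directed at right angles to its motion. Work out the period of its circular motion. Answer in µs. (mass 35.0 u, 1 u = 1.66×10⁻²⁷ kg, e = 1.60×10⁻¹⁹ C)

T ≈ 9.83 µs

The cyclotron period is independent of speed: T = 2πm/(qB).
T = 2π(5.81×10^-26) / [(1×1.60×10^-19)(0.232)] = 9.83×10^-6 s.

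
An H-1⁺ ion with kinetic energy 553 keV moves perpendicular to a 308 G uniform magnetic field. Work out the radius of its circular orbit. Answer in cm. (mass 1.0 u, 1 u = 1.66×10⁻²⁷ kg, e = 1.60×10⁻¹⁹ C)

Convert the energy: K = 553 keV = 8.85×10^-14 J.
v = √(2K/m) = √(2·8.85×10^-14/1.66×10^-27) = 1.03×10^7 m/s.
r = mv/(qB) = (1.66×10^-27)(1.03×10^7) / [(1×1.60×10^-19)(0.0308)] = 3.48 m.

r ≈ 348 cm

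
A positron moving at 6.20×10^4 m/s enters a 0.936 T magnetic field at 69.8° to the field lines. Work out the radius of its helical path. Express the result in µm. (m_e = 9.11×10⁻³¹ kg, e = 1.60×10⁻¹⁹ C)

Only the perpendicular component v⊥ = v sin69.8° = 5.82×10^4 m/s is bent by the field.
r = m v⊥ /(qB) = (9.11×10^-31)(5.82×10^4) / [(1×1.60×10^-19)(0.936)] = 3.54×10^-7 m.

r ≈ 0.354 µm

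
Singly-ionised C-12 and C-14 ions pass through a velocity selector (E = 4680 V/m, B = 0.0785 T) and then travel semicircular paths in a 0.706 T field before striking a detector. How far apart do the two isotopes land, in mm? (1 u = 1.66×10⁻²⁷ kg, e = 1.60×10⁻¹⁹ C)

Both emerge at v = E/B₁ = 5.96×10^4 m/s.
r = mv/(qB₂), so r₁ = 0.01051 m and r₂ = 0.01227 m, giving Δr = 1.75×10^-3 m.
After a semicircle each ion lands a diameter 2r from the entry slit, so the separation is 2Δr = 3.50×10^-3 m.

Δd ≈ 3.50 mm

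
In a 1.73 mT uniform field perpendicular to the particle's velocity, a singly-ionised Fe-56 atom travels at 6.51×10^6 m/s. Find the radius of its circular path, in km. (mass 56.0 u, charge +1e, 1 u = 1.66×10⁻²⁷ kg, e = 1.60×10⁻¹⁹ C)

The magnetic force provides the centripetal force: qvB = mv²/r, so r = mv/(qB).
r = (9.30×10^-26 kg)(6.51×10^6 m/s) / [(1×1.60×10^-19 C)(1.73×10^-3 T)] = 2190 m.

r ≈ 2.19 km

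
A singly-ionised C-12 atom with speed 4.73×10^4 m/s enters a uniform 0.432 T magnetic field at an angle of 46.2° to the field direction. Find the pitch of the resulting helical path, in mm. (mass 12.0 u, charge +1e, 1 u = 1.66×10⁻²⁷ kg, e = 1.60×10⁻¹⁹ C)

The velocity component along B is v∥ = v cos46.2° = 3.27×10^4 m/s.
The cyclotron period T = 2πm/(qB) = 1.81×10^-6 s is set by m, q, B alone.
Pitch = v∥·T = (3.27×10^4)(1.81×10^-6) = 0.0593 m.

pitch ≈ 59.3 mm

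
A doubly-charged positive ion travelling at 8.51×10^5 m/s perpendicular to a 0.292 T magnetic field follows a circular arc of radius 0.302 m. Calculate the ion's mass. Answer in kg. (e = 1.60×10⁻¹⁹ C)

m ≈ 3.32×10^-26 kg

qvB = mv²/r ⇒ m = qBr/v.
m = (2×1.60×10^-19)(0.292)(0.302) / (8.51×10^5) = 3.32×10^-26 kg.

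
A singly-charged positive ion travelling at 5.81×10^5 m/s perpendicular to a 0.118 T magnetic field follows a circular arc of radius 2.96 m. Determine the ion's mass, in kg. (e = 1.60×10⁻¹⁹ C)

qvB = mv²/r ⇒ m = qBr/v.
m = (1×1.60×10^-19)(0.118)(2.96) / (5.81×10^5) = 9.62×10^-26 kg.

m ≈ 9.62×10^-26 kg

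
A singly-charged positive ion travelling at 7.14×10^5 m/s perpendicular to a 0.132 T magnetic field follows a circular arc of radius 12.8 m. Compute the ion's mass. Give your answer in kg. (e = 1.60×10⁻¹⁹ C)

qvB = mv²/r ⇒ m = qBr/v.
m = (1×1.60×10^-19)(0.132)(12.8) / (7.14×10^5) = 3.79×10^-25 kg.

m ≈ 3.79×10^-25 kg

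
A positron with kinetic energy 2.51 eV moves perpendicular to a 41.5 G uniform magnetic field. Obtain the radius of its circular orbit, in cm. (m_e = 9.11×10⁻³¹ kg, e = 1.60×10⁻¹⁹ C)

Convert the energy: K = 2.51 eV = 4.02×10^-19 J.
v = √(2K/m) = √(2·4.02×10^-19/9.11×10^-31) = 9.39×10^5 m/s.
r = mv/(qB) = (9.11×10^-31)(9.39×10^5) / [(1×1.60×10^-19)(4.15×10^-3)] = 1.29×10^-3 m.

r ≈ 0.129 cm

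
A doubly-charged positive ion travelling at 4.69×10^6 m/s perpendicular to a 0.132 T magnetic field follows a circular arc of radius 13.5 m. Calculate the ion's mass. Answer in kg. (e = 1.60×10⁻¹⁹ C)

qvB = mv²/r ⇒ m = qBr/v.
m = (2×1.60×10^-19)(0.132)(13.5) / (4.69×10^6) = 1.22×10^-25 kg.

m ≈ 1.22×10^-25 kg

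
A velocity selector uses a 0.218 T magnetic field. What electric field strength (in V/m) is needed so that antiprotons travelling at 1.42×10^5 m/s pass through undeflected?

E ≈ 3.10×10^4 V/m

qE = qvB ⇒ E = vB = (1.42×10^5)(0.218) = 3.10×10^4 V/m.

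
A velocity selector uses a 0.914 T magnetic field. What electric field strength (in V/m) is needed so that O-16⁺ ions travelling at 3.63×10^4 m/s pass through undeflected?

qE = qvB ⇒ E = vB = (3.63×10^4)(0.914) = 3.32×10^4 V/m.

E ≈ 3.32×10^4 V/m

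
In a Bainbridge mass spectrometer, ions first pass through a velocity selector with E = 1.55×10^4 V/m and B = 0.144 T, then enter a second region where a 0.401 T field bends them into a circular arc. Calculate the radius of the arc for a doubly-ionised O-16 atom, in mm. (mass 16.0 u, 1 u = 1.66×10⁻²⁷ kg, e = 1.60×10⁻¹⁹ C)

The selector passes v = E/B = 1.55×10^4/0.144 = 1.08×10^5 m/s.
In the deflection region, r = mv/(qB₂) = (2.66×10^-26)(1.08×10^5) / [(2×1.60×10^-19)(0.401)] = 0.0223 m.

r ≈ 22.3 mm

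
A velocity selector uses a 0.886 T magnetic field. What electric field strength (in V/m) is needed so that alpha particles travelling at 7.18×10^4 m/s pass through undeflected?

qE = qvB ⇒ E = vB = (7.18×10^4)(0.886) = 6.36×10^4 V/m.

E ≈ 6.36×10^4 V/m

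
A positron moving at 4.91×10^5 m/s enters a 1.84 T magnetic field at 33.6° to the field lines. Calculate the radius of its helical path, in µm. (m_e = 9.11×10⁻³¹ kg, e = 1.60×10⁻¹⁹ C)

r ≈ 0.841 µm

Only the perpendicular component v⊥ = v sin33.6° = 2.72×10^5 m/s is bent by the field.
r = m v⊥ /(qB) = (9.11×10^-31)(2.72×10^5) / [(1×1.60×10^-19)(1.84)] = 8.41×10^-7 m.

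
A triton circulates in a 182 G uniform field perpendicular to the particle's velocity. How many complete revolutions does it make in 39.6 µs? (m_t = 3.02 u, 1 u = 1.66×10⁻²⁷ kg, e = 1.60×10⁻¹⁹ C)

T = 2πm/(qB) = 2π(5.0132×10^-27) / [(1×1.60×10^-19)(0.0182)] = 1.0817×10^-5 s.
N = t/T = 3.96×10^-5 / 1.0817×10^-5 ≈ 3.66, so 3 complete revolutions.

N = 3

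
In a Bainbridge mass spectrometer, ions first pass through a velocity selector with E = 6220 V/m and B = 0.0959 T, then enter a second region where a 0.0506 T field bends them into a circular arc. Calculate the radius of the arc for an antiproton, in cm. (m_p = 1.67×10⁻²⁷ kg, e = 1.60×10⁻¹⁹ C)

The selector passes v = E/B = 6220/0.0959 = 6.49×10^4 m/s.
In the deflection region, r = mv/(qB₂) = (1.67×10^-27)(6.49×10^4) / [(1×1.60×10^-19)(0.0506)] = 0.0134 m.

r ≈ 1.34 cm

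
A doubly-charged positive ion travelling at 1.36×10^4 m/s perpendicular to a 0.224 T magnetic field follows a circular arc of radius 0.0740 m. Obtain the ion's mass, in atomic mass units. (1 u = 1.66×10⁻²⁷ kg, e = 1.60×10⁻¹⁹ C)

qvB = mv²/r ⇒ m = qBr/v.
m = (2×1.60×10^-19)(0.224)(0.0740) / (1.36×10^4) = 3.90×10^-25 kg = 235 u.

m ≈ 235 u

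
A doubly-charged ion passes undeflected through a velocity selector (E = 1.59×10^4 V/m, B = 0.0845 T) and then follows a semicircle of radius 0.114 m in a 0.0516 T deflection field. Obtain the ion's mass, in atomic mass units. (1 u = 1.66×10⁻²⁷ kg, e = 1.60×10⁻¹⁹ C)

v = E/B₁ = 1.88×10^5 m/s.
From r = mv/(qB₂), m = qB₂r/v = (2×1.60×10^-19)(0.0516)(0.114) / (1.88×10^5) = 1.00×10^-26 kg.
In atomic mass units: m = 1.00×10^-26 / 1.66×10^-27 = 6.03 u.

m ≈ 6.03 u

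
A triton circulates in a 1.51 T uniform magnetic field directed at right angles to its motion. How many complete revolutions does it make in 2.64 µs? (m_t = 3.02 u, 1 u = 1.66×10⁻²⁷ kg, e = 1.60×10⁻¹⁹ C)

N = 20

T = 2πm/(qB) = 2π(5.0132×10^-27) / [(1×1.60×10^-19)(1.51)] = 1.3038×10^-7 s.
N = t/T = 2.64×10^-6 / 1.3038×10^-7 ≈ 20.25, so 20 complete revolutions.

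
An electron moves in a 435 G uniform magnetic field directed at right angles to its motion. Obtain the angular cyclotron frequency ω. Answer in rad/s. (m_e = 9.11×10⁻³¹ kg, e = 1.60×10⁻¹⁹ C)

ω ≈ 7.64×10^9 rad/s

ω = qB/m = (1×1.60×10^-19)(0.0435) / (9.11×10^-31) = 7.64×10^9 rad/s.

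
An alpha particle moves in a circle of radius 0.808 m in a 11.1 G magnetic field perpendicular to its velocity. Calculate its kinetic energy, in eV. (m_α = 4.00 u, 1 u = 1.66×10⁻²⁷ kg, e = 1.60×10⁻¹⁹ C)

K ≈ 38.8 eV

v = qBr/m = (2×1.60×10^-19)(1.11×10^-3)(0.808) / (6.64×10^-27) = 4.32×10^4 m/s.
K = ½mv² = 0.5·(6.64×10^-27)·(4.32×10^4)² = 6.20×10^-18 J = 38.8 eV.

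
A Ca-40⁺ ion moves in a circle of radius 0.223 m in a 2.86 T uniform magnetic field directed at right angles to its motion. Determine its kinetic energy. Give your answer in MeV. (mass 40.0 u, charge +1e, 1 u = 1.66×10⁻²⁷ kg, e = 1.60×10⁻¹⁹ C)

v = qBr/m = (1×1.60×10^-19)(2.86)(0.223) / (6.64×10^-26) = 1.54×10^6 m/s.
K = ½mv² = 0.5·(6.64×10^-26)·(1.54×10^6)² = 7.84×10^-14 J = 0.490 MeV.

K ≈ 0.490 MeV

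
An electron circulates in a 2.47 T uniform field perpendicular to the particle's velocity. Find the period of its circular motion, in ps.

The cyclotron period is independent of speed: T = 2πm/(qB).
T = 2π(9.11×10^-31) / [(1×1.60×10^-19)(2.47)] = 1.45×10^-11 s.

T ≈ 14.5 ps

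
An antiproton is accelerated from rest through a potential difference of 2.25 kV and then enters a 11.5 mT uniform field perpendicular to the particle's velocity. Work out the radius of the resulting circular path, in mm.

The kinetic energy gained is K = qV = (1×1.60×10^-19)(2250) = 3.60×10^-16 J.
v = √(2K/m) = 6.57×10^5 m/s.
r = mv/(qB) = (1.67×10^-27)(6.57×10^5) / [(1×1.60×10^-19)(0.0115)] = 0.596 m.

r ≈ 596 mm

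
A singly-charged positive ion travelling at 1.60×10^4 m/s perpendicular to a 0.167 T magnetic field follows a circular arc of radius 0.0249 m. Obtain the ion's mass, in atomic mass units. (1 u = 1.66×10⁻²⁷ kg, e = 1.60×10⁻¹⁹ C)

m ≈ 25.1 u

qvB = mv²/r ⇒ m = qBr/v.
m = (1×1.60×10^-19)(0.167)(0.0249) / (1.60×10^4) = 4.16×10^-26 kg = 25.1 u.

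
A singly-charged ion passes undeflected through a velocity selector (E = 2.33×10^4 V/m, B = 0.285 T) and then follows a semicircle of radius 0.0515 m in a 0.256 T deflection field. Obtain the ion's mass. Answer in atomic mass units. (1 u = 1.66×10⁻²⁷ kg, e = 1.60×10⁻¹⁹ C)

v = E/B₁ = 8.18×10^4 m/s.
From r = mv/(qB₂), m = qB₂r/v = (1×1.60×10^-19)(0.256)(0.0515) / (8.18×10^4) = 2.58×10^-26 kg.
In atomic mass units: m = 2.58×10^-26 / 1.66×10^-27 = 15.5 u.

m ≈ 15.5 u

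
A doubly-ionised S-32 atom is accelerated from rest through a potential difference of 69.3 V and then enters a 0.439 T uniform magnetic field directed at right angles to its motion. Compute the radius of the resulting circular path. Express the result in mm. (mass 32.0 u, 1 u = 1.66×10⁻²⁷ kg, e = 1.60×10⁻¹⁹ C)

The kinetic energy gained is K = qV = (2×1.60×10^-19)(69.3) = 2.22×10^-17 J.
v = √(2K/m) = 2.89×10^4 m/s.
r = mv/(qB) = (5.31×10^-26)(2.89×10^4) / [(2×1.60×10^-19)(0.439)] = 0.0109 m.

r ≈ 10.9 mm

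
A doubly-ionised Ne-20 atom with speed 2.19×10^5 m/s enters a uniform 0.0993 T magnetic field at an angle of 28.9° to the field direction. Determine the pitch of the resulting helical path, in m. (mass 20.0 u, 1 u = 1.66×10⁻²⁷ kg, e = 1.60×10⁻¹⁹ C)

The velocity component along B is v∥ = v cos28.9° = 1.92×10^5 m/s.
The cyclotron period T = 2πm/(qB) = 6.56×10^-6 s is set by m, q, B alone.
Pitch = v∥·T = (1.92×10^5)(6.56×10^-6) = 1.26 m.

pitch ≈ 1.26 m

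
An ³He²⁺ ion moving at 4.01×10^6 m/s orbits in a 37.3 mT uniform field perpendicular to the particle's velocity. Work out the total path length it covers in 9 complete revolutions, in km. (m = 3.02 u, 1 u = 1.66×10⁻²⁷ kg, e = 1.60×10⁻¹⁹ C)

L ≈ 0.0952 km

r = mv/(qB) = 1.68 m, so one revolution covers 2πr = 10.6 m.
In 9 revolutions: L = 9·2πr = 95.2 m.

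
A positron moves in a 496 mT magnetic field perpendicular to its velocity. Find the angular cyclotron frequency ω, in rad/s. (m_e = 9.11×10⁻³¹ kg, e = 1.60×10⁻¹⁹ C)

ω = qB/m = (1×1.60×10^-19)(0.496) / (9.11×10^-31) = 8.71×10^10 rad/s.

ω ≈ 8.71×10^10 rad/s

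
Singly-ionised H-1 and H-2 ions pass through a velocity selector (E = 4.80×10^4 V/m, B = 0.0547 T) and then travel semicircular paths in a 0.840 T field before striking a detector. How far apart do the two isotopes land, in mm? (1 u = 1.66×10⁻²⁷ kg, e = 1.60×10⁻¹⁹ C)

Δd ≈ 21.7 mm

Both emerge at v = E/B₁ = 8.78×10^5 m/s.
r = mv/(qB₂), so r₁ = 0.0108 m and r₂ = 0.0217 m, giving Δr = 0.0108 m.
After a semicircle each ion lands a diameter 2r from the entry slit, so the separation is 2Δr = 0.0217 m.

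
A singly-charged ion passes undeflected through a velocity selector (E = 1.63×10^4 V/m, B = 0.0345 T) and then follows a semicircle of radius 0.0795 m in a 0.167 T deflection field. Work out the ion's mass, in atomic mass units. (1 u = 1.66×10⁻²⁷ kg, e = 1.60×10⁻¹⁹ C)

v = E/B₁ = 4.72×10^5 m/s.
From r = mv/(qB₂), m = qB₂r/v = (1×1.60×10^-19)(0.167)(0.0795) / (4.72×10^5) = 4.50×10^-27 kg.
In atomic mass units: m = 4.50×10^-27 / 1.66×10^-27 = 2.71 u.

m ≈ 2.71 u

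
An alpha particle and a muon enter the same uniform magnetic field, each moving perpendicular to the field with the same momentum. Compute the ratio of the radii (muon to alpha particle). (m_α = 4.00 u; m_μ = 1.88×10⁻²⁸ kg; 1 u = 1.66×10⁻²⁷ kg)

ratio ≈ 2.00

r = p/(qB) ⇒ at equal p, r ∝ 1/q.
r_{muon}/r_{alpha particle} = 2.00.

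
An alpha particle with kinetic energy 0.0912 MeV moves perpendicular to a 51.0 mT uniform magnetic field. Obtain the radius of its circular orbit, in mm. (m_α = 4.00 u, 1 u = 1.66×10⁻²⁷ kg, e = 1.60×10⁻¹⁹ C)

r ≈ 853 mm

Convert the energy: K = 0.0912 MeV = 1.46×10^-14 J.
v = √(2K/m) = √(2·1.46×10^-14/6.64×10^-27) = 2.10×10^6 m/s.
r = mv/(qB) = (6.64×10^-27)(2.10×10^6) / [(2×1.60×10^-19)(0.0510)] = 0.853 m.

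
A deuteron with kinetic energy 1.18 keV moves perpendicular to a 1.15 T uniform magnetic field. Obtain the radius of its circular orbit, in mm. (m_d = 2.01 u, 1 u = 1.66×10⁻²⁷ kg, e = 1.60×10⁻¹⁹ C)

r ≈ 6.10 mm

Convert the energy: K = 1.18 keV = 1.89×10^-16 J.
v = √(2K/m) = √(2·1.89×10^-16/3.34×10^-27) = 3.36×10^5 m/s.
r = mv/(qB) = (3.34×10^-27)(3.36×10^5) / [(1×1.60×10^-19)(1.15)] = 6.10×10^-3 m.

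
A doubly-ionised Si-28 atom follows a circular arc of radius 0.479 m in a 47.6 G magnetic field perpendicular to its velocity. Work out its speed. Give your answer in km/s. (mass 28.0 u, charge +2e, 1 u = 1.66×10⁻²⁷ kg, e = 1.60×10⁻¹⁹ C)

v ≈ 15.7 km/s

From qvB = mv²/r, v = qBr/m.
v = (2×1.60×10^-19)(4.76×10^-3)(0.479) / (4.65×10^-26) = 1.57×10^4 m/s.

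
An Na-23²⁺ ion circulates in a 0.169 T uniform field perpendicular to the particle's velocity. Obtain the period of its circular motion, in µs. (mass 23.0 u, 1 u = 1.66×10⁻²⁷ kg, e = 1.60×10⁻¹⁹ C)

The cyclotron period is independent of speed: T = 2πm/(qB).
T = 2π(3.82×10^-26) / [(2×1.60×10^-19)(0.169)] = 4.44×10^-6 s.

T ≈ 4.44 µs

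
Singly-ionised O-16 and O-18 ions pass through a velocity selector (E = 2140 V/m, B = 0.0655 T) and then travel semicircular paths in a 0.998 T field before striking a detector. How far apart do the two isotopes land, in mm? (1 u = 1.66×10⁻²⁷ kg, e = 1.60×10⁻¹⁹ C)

Both emerge at v = E/B₁ = 3.27×10^4 m/s.
r = mv/(qB₂), so r₁ = 5.434×10^-3 m and r₂ = 6.114×10^-3 m, giving Δr = 6.79×10^-4 m.
After a semicircle each ion lands a diameter 2r from the entry slit, so the separation is 2Δr = 1.36×10^-3 m.

Δd ≈ 1.36 mm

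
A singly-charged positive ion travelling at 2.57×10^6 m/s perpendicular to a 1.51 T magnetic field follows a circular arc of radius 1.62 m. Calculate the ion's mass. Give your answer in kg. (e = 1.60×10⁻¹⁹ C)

m ≈ 1.52×10^-25 kg

qvB = mv²/r ⇒ m = qBr/v.
m = (1×1.60×10^-19)(1.51)(1.62) / (2.57×10^6) = 1.52×10^-25 kg.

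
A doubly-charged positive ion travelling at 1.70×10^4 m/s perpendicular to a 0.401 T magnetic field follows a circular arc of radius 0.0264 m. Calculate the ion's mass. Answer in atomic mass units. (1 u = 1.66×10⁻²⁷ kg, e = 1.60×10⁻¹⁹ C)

m ≈ 120 u

qvB = mv²/r ⇒ m = qBr/v.
m = (2×1.60×10^-19)(0.401)(0.0264) / (1.70×10^4) = 1.99×10^-25 kg = 120 u.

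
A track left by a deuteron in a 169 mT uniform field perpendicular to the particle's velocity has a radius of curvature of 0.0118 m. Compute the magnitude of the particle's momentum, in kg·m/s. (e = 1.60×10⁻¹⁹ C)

p ≈ 3.19×10^-22 kg·m/s

Since qvB = mv²/r, the momentum p = mv = qBr.
p = (1×1.60×10^-19)(0.169)(0.0118) = 3.19×10^-22 kg·m/s.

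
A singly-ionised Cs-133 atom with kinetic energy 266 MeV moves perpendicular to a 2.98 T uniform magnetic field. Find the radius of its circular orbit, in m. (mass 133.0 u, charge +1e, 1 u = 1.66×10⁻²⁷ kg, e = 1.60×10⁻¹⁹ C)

r ≈ 9.09 m

Convert the energy: K = 266 MeV = 4.26×10^-11 J.
v = √(2K/m) = √(2·4.26×10^-11/2.21×10^-25) = 1.96×10^7 m/s.
r = mv/(qB) = (2.21×10^-25)(1.96×10^7) / [(1×1.60×10^-19)(2.98)] = 9.09 m.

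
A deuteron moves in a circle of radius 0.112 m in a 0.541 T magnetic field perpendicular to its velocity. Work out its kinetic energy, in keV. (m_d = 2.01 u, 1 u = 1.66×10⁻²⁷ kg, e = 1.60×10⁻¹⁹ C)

v = qBr/m = (1×1.60×10^-19)(0.541)(0.112) / (3.34×10^-27) = 2.91×10^6 m/s.
K = ½mv² = 0.5·(3.34×10^-27)·(2.91×10^6)² = 1.41×10^-14 J = 88.0 keV.

K ≈ 88.0 keV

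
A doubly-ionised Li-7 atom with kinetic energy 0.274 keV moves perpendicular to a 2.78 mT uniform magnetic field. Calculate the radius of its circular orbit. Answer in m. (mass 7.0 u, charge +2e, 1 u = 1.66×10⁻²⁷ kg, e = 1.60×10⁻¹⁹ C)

r ≈ 1.13 m

Convert the energy: K = 0.274 keV = 4.38×10^-17 J.
v = √(2K/m) = √(2·4.38×10^-17/1.16×10^-26) = 8.69×10^4 m/s.
r = mv/(qB) = (1.16×10^-26)(8.69×10^4) / [(2×1.60×10^-19)(2.78×10^-3)] = 1.13 m.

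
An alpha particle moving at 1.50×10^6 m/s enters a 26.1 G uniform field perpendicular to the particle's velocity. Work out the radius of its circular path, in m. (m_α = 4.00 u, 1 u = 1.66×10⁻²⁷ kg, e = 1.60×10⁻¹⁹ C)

r ≈ 11.9 m

The magnetic force provides the centripetal force: qvB = mv²/r, so r = mv/(qB).
r = (6.64×10^-27 kg)(1.50×10^6 m/s) / [(2×1.60×10^-19 C)(2.61×10^-3 T)] = 11.9 m.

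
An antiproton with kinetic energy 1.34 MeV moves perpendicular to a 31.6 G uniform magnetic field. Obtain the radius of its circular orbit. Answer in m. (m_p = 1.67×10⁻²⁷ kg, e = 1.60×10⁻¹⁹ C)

Convert the energy: K = 1.34 MeV = 2.14×10^-13 J.
v = √(2K/m) = √(2·2.14×10^-13/1.67×10^-27) = 1.60×10^7 m/s.
r = mv/(qB) = (1.67×10^-27)(1.60×10^7) / [(1×1.60×10^-19)(3.16×10^-3)] = 52.9 m.

r ≈ 52.9 m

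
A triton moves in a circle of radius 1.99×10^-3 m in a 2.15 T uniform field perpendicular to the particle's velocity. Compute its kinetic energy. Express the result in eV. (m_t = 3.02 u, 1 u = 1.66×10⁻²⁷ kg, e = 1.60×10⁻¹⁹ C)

v = qBr/m = (1×1.60×10^-19)(2.15)(1.99×10^-3) / (5.01×10^-27) = 1.37×10^5 m/s.
K = ½mv² = 0.5·(5.01×10^-27)·(1.37×10^5)² = 4.67×10^-17 J = 292 eV.

K ≈ 292 eV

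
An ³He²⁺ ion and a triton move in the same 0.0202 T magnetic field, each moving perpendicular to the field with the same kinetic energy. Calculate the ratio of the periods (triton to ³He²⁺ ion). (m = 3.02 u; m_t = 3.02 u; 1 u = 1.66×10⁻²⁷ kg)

ratio ≈ 2.00

T = 2πm/(qB) is independent of speed, so T₂/T₁ = (m₂/q₂)/(m₁/q₁).
T_{triton}/T_{³He²⁺ ion} = (5.01×10^-27/1e) / (5.01×10^-27/2e) = 2.00.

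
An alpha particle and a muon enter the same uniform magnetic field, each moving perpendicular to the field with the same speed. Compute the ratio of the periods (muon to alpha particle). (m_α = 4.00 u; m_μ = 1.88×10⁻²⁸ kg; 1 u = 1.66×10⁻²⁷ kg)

ratio ≈ 0.0566

T = 2πm/(qB) is independent of speed, so T₂/T₁ = (m₂/q₂)/(m₁/q₁).
T_{muon}/T_{alpha particle} = (1.88×10^-28/1e) / (6.64×10^-27/2e) = 0.0566.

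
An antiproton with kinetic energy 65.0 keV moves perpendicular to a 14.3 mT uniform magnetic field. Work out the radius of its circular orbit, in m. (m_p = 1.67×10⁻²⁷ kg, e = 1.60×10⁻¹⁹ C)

r ≈ 2.58 m

Convert the energy: K = 65.0 keV = 1.04×10^-14 J.
v = √(2K/m) = √(2·1.04×10^-14/1.67×10^-27) = 3.53×10^6 m/s.
r = mv/(qB) = (1.67×10^-27)(3.53×10^6) / [(1×1.60×10^-19)(0.0143)] = 2.58 m.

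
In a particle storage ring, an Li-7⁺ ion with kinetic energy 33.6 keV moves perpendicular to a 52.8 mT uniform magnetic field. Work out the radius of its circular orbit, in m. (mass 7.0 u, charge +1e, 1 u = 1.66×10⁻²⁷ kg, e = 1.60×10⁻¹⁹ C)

r ≈ 1.32 m

Convert the energy: K = 33.6 keV = 5.38×10^-15 J.
v = √(2K/m) = √(2·5.38×10^-15/1.16×10^-26) = 9.62×10^5 m/s.
r = mv/(qB) = (1.16×10^-26)(9.62×10^5) / [(1×1.60×10^-19)(0.0528)] = 1.32 m.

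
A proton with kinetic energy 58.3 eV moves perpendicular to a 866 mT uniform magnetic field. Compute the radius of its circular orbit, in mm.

Convert the energy: K = 58.3 eV = 9.33×10^-18 J.
v = √(2K/m) = √(2·9.33×10^-18/1.67×10^-27) = 1.06×10^5 m/s.
r = mv/(qB) = (1.67×10^-27)(1.06×10^5) / [(1×1.60×10^-19)(0.866)] = 1.27×10^-3 m.

r ≈ 1.27 mm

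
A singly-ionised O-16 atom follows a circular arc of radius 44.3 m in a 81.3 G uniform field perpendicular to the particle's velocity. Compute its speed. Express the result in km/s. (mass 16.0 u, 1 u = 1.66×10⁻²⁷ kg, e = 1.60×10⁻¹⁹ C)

From qvB = mv²/r, v = qBr/m.
v = (1×1.60×10^-19)(8.13×10^-3)(44.3) / (2.66×10^-26) = 2.17×10^6 m/s.

v ≈ 2170 km/s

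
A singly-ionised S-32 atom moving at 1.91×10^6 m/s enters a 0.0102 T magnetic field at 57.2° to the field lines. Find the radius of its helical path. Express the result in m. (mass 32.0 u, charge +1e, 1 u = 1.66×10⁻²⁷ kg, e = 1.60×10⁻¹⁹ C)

Only the perpendicular component v⊥ = v sin57.2° = 1.61×10^6 m/s is bent by the field.
r = m v⊥ /(qB) = (5.31×10^-26)(1.61×10^6) / [(1×1.60×10^-19)(0.0102)] = 52.3 m.

r ≈ 52.3 m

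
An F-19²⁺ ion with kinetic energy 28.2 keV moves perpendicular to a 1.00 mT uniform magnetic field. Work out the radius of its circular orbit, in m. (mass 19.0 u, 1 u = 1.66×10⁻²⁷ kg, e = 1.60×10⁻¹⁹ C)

Convert the energy: K = 28.2 keV = 4.51×10^-15 J.
v = √(2K/m) = √(2·4.51×10^-15/3.15×10^-26) = 5.35×10^5 m/s.
r = mv/(qB) = (3.15×10^-26)(5.35×10^5) / [(2×1.60×10^-19)(1.00×10^-3)] = 52.7 m.

r ≈ 52.7 m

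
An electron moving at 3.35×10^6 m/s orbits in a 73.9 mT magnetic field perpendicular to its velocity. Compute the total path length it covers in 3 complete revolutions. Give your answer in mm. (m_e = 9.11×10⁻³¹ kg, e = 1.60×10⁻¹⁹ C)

r = mv/(qB) = 2.58×10^-4 m, so one revolution covers 2πr = 1.62×10^-3 m.
In 3 revolutions: L = 3·2πr = 4.87×10^-3 m.

L ≈ 4.87 mm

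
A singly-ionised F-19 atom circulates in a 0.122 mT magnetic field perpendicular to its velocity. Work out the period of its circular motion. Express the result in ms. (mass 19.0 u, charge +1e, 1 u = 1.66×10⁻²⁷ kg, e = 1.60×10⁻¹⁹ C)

T ≈ 10.2 ms

The cyclotron period is independent of speed: T = 2πm/(qB).
T = 2π(3.15×10^-26) / [(1×1.60×10^-19)(1.22×10^-4)] = 0.0102 s.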